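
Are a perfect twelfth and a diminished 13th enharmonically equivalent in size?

A perfect twelfth spans 19 semitones, and a diminished thirteenth also spans 19 semitones — they're enharmonic.

Yes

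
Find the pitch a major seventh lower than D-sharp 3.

E 2

The seventh takes the letter from D down to E.
Moving 11 semitones down from D#3 (the size of a major seventh) reaches E2.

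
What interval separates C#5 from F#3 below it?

Descending from C#5 to F#3 is the same interval as ascending F#3 to C#5.
F to C spans five letter names (F-G-A-B-C), plus an octave: a twelfth.
The perfect twelfth spans 19 semitones, and F#3 to C#5 is exactly 19 semitones — so this is a perfect twelfth.
(Equivalently, a compound perfect fifth: a perfect fifth plus an octave.)

perfect twelfth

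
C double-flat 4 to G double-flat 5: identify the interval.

C to G spans five letter names (C-D-E-F-G), plus an octave — that makes it a twelfth of some quality.
Cbb4 to Gbb5 is 19 semitones, matching the perfect twelfth exactly, so the quality is perfect.
(Equivalently, a compound perfect fifth: a perfect fifth plus an octave.)

perfect 12th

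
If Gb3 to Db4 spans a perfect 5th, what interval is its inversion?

perfect 4th

The rule of nine gives the new number: 9 − 5 = 4, so a fifth becomes a fourth.
The quality also flips — perfect stays perfect — giving a perfect fourth.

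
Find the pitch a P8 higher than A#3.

For an octave the letter name doesn't change: still A, an octave up.
A perfect octave spans 12 semitones, so from A#3 the target pitch is A#4.

A#4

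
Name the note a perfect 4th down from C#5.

G#4

The fourth takes the letter from C down to G.
Moving 5 semitones down from C#5 (the size of a perfect fourth) reaches G#4.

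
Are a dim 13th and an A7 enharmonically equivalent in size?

No

A diminished thirteenth is 19 semitones but an augmented seventh is 12 semitones — different sizes.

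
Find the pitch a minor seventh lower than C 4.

The seventh takes the letter from C down to D.
A minor seventh spans 10 semitones, so from C4 the target pitch is D3.

D 3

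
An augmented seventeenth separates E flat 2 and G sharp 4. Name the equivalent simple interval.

Take out 2 octaves (14 from the number): 17 − 14 = 3.
So an augmented seventeenth is 2 octaves plus an augmented third. The quality is unchanged.

A3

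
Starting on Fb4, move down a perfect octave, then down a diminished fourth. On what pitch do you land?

Down a perfect octave from Fb4: Fb3 (12 semitones down).
A diminished fourth down from Fb3 is C3.

C3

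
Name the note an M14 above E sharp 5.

Counting seven letter names plus an octave up from E lands on D.
A major fourteenth spans 23 semitones, so from E#5 the target pitch is D##7.

D double-sharp 7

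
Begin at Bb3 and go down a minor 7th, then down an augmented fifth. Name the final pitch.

Fb2

Bb3 down a minor seventh → C3 (10 semitones).
C3 down an augmented fifth → Fb2 (8 semitones).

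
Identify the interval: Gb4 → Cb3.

perfect twelfth

Descending from Gb4 to Cb3 is the same interval as ascending Cb3 to Gb4.
C to G spans five letter names (C-D-E-F-G), plus an octave — that makes it a twelfth of some quality.
The perfect twelfth spans 19 semitones, and Cb3 to Gb4 is exactly 19 semitones — so this is a perfect twelfth.
(Equivalently, a compound perfect fifth: a perfect fifth plus an octave.)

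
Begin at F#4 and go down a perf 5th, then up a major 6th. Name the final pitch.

G#4

F#4 down a perfect fifth → B3 (7 semitones).
A major sixth up from B3 is G#4.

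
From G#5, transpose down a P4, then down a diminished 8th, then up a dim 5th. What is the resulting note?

A#4

G#5 down a perfect fourth → D#5 (5 semitones).
A diminished octave down from D#5 is D##4.
A diminished fifth up from D##4 is A#4.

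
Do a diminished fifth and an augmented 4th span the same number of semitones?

Yes

A diminished fifth = 6 semitones = an augmented fourth; enharmonically equal.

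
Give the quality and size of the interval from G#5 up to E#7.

major 13th

G to E spans six letter names (G-A-B-C-D-E), plus an octave, so the interval is some kind of thirteenth.
The major thirteenth spans 21 semitones, and G#5 to E#7 is exactly 21 semitones — so this is a major thirteenth.
(Equivalently, a compound major sixth: a major sixth plus an octave.)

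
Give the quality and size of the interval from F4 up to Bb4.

perfect fourth

F to B spans four letter names (F-G-A-B) — that makes it a fourth of some quality.
The perfect fourth spans 5 semitones, and F4 to Bb4 is exactly 5 semitones — so this is a perfect fourth.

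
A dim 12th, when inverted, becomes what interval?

augmented fourth

First reduce the compound diminished twelfth to its simple form, a diminished fifth.
Interval numbers invert to sum to nine: 5 + 4 = 9, so a fifth inverts to a fourth.
And diminished becomes augmented under inversion, so we get an augmented fourth.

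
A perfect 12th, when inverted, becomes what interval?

First reduce the compound perfect twelfth to its simple form, a perfect fifth.
Interval numbers invert to sum to nine: 5 + 4 = 9, so a fifth inverts to a fourth.
And perfect stays perfect under inversion, so we get a perfect fourth.

P4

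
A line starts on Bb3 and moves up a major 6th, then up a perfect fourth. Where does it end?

C5

Up a major sixth from Bb3: G4 (9 semitones up).
G4 up a perfect fourth → C5 (5 semitones).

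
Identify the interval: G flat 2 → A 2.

G to A spans two letter names (G-A) — that makes it a second of some quality.
Gb2 to A2 spans 3 semitones — one semitone wider than the major second (2) — giving an augmented second.

A2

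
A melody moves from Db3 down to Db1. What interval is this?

P15

Descending from Db3 to Db1 is the same interval as ascending Db1 to Db3.
D to D is the same letter name, plus 2 octaves, so the interval is some kind of fifteenth.
Db1 to Db3 is 24 semitones, matching the perfect fifteenth exactly, so the quality is perfect.
(Equivalently, a compound perfect octave: a perfect octave plus an octave.)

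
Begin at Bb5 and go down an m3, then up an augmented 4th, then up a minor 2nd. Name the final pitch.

D6

A minor third down from Bb5 is G5.
Up an augmented fourth from G5: C#6 (6 semitones up).
A minor second up from C#6 is D6.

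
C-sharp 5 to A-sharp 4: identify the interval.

Descending from C#5 to A#4 is the same interval as ascending A#4 to C#5.
A to C spans three letter names (A-B-C), so the interval is some kind of third.
A major third would be 4 semitones, but A#4 to C#5 is 3 — one semitone narrower, making it a minor third.

m3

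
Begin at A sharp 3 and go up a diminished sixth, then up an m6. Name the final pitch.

Up a diminished sixth from A#3: F4 (7 semitones up).
A minor sixth up from F4 is Db5.

D flat 5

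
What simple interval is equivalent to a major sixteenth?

major second

Each octave removed subtracts seven from the number: 16 − 14 = 2.
Quality carries through unchanged, so the simple form is a major second.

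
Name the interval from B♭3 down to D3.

Descending from Bb3 to D3 is the same interval as ascending D3 to Bb3.
D to B spans six letter names (D-E-F-G-A-B) — that makes it a sixth of some quality.
D3 to Bb3 is 8 semitones, a half step short of the major sixth (9), so this is minor.

minor 6th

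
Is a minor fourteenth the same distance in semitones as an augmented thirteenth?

A minor fourteenth = 22 semitones = an augmented thirteenth; enharmonically equal.

Yes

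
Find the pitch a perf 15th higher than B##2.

The letter stays B (same as the start), shifted two octaves up.
A perfect fifteenth spans 24 semitones, so from B##2 the target pitch is B##4.

B##4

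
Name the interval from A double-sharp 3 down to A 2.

Descending from A##3 to A2 is the same interval as ascending A2 to A##3.
A to A is the same letter name, plus an octave, so the interval is some kind of octave.
The perfect octave is 12 semitones; here we have 14, two semitones wider: doubly augmented.

AA8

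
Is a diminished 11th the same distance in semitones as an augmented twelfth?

16 semitones (diminished eleventh) vs 20 semitones (augmented twelfth): not equal.

No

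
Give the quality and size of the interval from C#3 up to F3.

C to F spans four letter names (C-D-E-F), so the interval is some kind of fourth.
A perfect fourth would be 5 semitones; C#3 to F3 is 4, one semitone narrower, so the interval is diminished.

d4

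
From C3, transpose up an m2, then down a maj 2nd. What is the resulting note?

Cb3

Up a minor second from C3: Db3 (1 semitone up).
Db3 down a major second → Cb3 (2 semitones).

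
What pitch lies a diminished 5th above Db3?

The fifth takes the letter from D up to A.
A diminished fifth is 6 semitones; 6 semitones up from Db3 gives Abb3.

Abb3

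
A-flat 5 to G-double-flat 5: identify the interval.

augmented second

Descending from Ab5 to Gbb5 is the same interval as ascending Gbb5 to Ab5.
G to A spans two letter names (G-A), so the interval is some kind of second.
The major second is 2 semitones; here we have 3, one semitone wider: augmented.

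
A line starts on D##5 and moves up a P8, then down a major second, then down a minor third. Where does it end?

A perfect octave up from D##5 is D##6.
D##6 down a major second → C##6 (2 semitones).
Down a minor third from C##6: A##5 (3 semitones down).

A##5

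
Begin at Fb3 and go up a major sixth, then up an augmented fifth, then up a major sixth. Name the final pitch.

F#5

Fb3 up a major sixth → Db4 (9 semitones).
Db4 up an augmented fifth → A4 (8 semitones).
A major sixth up from A4 is F#5.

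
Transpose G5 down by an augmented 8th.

Gb4

For an octave the letter name doesn't change: still G, an octave down.
An augmented octave spans 13 semitones, so from G5 the target pitch is Gb4.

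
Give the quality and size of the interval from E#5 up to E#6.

perfect octave

E to E is the same letter name, plus an octave — that makes it an octave of some quality.
The perfect octave spans 12 semitones, and E#5 to E#6 is exactly 12 semitones — so this is a perfect octave.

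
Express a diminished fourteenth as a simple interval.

Each octave removed subtracts seven from the number: 14 − 7 = 7.
Quality carries through unchanged, so the simple form is a diminished seventh.

diminished 7th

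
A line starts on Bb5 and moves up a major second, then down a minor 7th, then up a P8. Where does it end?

A major second up from Bb5 is C6.
Down a minor seventh from C6: D5 (10 semitones down).
A perfect octave up from D5 is D6.

D6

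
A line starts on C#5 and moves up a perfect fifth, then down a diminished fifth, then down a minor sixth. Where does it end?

E##4

A perfect fifth up from C#5 is G#5.
G#5 down a diminished fifth → C##5 (6 semitones).
A minor sixth down from C##5 is E##4.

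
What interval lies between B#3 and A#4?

minor 7th

B to A spans seven letter names (B-C-D-E-F-G-A), so the interval is some kind of seventh.
A major seventh would be 11 semitones, but B#3 to A#4 is 10 — one semitone narrower, making it a minor seventh.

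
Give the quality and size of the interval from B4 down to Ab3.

Descending from B4 to Ab3 is the same interval as ascending Ab3 to B4.
A to B spans two letter names (A-B), plus an octave — that makes it a ninth of some quality.
A major ninth would be 14 semitones; Ab3 to B4 is 15, one semitone wider, so the interval is augmented.
(Equivalently, a compound augmented second: an augmented second plus an octave.)

augmented ninth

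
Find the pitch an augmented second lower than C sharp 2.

B flat 1

The second takes the letter from C down to B.
Moving 3 semitones down from C#2 (the size of an augmented second) reaches Bb1.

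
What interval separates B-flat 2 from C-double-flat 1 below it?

A14

Descending from Bb2 to Cbb1 is the same interval as ascending Cbb1 to Bb2.
C to B spans seven letter names (C-D-E-F-G-A-B), plus an octave: a fourteenth.
A major fourteenth would be 23 semitones; Cbb1 to Bb2 is 24, one semitone wider, so the interval is augmented.
(Equivalently, a compound augmented seventh: an augmented seventh plus an octave.)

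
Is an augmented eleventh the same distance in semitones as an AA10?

Both span 18 semitones: an augmented eleventh and a doubly augmented tenth are the same chromatic distance.

Yes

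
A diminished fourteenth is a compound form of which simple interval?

diminished seventh

Each octave removed subtracts seven from the number: 14 − 7 = 7.
So a diminished fourteenth is an octave plus a diminished seventh. The quality is unchanged.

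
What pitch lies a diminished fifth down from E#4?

A##3

Counting five letter names down from E lands on A.
A diminished fifth spans 6 semitones, so from E#4 the target pitch is A##3.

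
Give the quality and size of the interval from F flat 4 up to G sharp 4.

F to G spans two letter names (F-G), so the interval is some kind of second.
A major second would be 2 semitones; Fb4 to G#4 is 4, two semitones wider, so the interval is doubly augmented.

doubly augmented 2nd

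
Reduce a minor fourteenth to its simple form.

minor 7th

Take out an octave (7 from the number): 14 − 7 = 7.
So a minor fourteenth is an octave plus a minor seventh. The quality is unchanged.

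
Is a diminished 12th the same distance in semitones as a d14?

No

A diminished twelfth is 18 semitones but a diminished fourteenth is 21 semitones — different sizes.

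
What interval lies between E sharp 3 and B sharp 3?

E to B spans five letter names (E-F-G-A-B): a fifth.
The perfect fifth spans 7 semitones, and E#3 to B#3 is exactly 7 semitones — so this is a perfect fifth.

perfect 5th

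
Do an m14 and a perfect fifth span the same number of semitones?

A minor fourteenth is 22 semitones but a perfect fifth is 7 semitones — different sizes.

No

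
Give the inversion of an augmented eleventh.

d5

First reduce the compound augmented eleventh to its simple form, an augmented fourth.
The rule of nine gives the new number: 9 − 4 = 5, so a fourth becomes a fifth.
The quality also flips — augmented becomes diminished — giving a diminished fifth.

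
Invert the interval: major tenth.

First reduce the compound major tenth to its simple form, a major third.
Interval numbers invert to sum to nine: 3 + 6 = 9, so a third inverts to a sixth.
Quality inverts too: major becomes minor. That makes the inversion a minor sixth.

minor sixth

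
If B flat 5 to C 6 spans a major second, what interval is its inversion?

Interval numbers invert to sum to nine: 2 + 7 = 9, so a second inverts to a seventh.
The quality also flips — major becomes minor — giving a minor seventh.

minor 7th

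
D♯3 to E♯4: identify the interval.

D to E spans two letter names (D-E), plus an octave — that makes it a ninth of some quality.
The major ninth spans 14 semitones, and D#3 to E#4 is exactly 14 semitones — so this is a major ninth.
(Equivalently, a compound major second: a major second plus an octave.)

major 9th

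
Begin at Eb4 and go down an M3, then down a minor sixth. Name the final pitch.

Eb3

A major third down from Eb4 is Cb4.
A minor sixth down from Cb4 is Eb3.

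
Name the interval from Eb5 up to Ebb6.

E to E is the same letter name, plus an octave, so the interval is some kind of octave.
A perfect octave would be 12 semitones; Eb5 to Ebb6 is 11, one semitone narrower, so the interval is diminished.

d8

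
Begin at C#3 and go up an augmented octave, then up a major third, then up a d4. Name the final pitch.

A#4

C#3 up an augmented octave → C##4 (13 semitones).
A major third up from C##4 is E##4.
E##4 up a diminished fourth → A#4 (4 semitones).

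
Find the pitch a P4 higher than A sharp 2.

Four letter names up from A: D.
Moving 5 semitones up from A#2 (the size of a perfect fourth) reaches D#3.

D sharp 3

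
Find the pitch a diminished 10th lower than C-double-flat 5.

Counting three letter names plus an octave down from C lands on A.
A diminished tenth spans 14 semitones, so from Cbb5 the target pitch is Ab3.

A-flat 3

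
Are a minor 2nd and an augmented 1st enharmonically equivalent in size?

Both span 1 semitone: a minor second and an augmented unison are the same chromatic distance.

Yes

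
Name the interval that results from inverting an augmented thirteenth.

First reduce the compound augmented thirteenth to its simple form, an augmented sixth.
Interval numbers invert to sum to nine: 6 + 3 = 9, so a sixth inverts to a third.
And augmented becomes diminished under inversion, so we get a diminished third.

diminished 3rd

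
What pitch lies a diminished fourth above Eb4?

Abb4

The fourth takes the letter from E up to A.
Moving 4 semitones up from Eb4 (the size of a diminished fourth) reaches Abb4.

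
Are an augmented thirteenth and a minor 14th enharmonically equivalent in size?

Both span 22 semitones: an augmented thirteenth and a minor fourteenth are the same chromatic distance.

Yes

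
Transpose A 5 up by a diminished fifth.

E-flat 6

Five letter names up from A: E.
A diminished fifth spans 6 semitones, so from A5 the target pitch is Eb6.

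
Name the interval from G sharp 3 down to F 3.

augmented second

Descending from G#3 to F3 is the same interval as ascending F3 to G#3.
F to G spans two letter names (F-G) — that makes it a second of some quality.
F3 to G#3 spans 3 semitones — one semitone wider than the major second (2) — giving an augmented second.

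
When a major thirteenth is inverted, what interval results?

m3

First reduce the compound major thirteenth to its simple form, a major sixth.
The rule of nine gives the new number: 9 − 6 = 3, so a sixth becomes a third.
And major becomes minor under inversion, so we get a minor third.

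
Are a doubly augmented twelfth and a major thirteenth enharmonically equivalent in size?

A doubly augmented twelfth = 21 semitones = a major thirteenth; enharmonically equal.

Yes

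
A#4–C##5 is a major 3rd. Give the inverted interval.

The rule of nine gives the new number: 9 − 3 = 6, so a third becomes a sixth.
The quality also flips — major becomes minor — giving a minor sixth.

m6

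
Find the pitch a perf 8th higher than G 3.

G 4

For an octave the letter name doesn't change: still G, an octave up.
A perfect octave spans 12 semitones, so from G3 the target pitch is G4.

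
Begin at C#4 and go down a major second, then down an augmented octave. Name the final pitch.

C#4 down a major second → B3 (2 semitones).
Down an augmented octave from B3: Bb2 (13 semitones down).

Bb2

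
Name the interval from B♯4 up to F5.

B to F spans five letter names (B-C-D-E-F), so the interval is some kind of fifth.
A perfect fifth would be 7 semitones; B#4 to F5 is 5, two semitones narrower, so the interval is doubly diminished.

doubly diminished fifth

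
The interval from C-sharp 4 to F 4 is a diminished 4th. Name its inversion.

augmented fifth

The rule of nine gives the new number: 9 − 4 = 5, so a fourth becomes a fifth.
The quality also flips — diminished becomes augmented — giving an augmented fifth.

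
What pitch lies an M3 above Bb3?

Three letter names up from B: D.
A major third is 4 semitones; 4 semitones up from Bb3 gives D4.

D4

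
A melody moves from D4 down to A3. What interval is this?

P4

Descending from D4 to A3 is the same interval as ascending A3 to D4.
A to D spans four letter names (A-B-C-D): a fourth.
Counting semitones, A3→D4 is 5, which is the perfect fourth.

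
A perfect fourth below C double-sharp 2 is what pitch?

Counting four letter names down from C lands on G.
A perfect fourth is 5 semitones; 5 semitones down from C##2 gives G##1.

G double-sharp 1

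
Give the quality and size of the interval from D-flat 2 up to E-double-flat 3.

m9

D to E spans two letter names (D-E), plus an octave — that makes it a ninth of some quality.
A major ninth would be 14 semitones, but Db2 to Ebb3 is 13 — one semitone narrower, making it a minor ninth.
(Equivalently, a compound minor second: a minor second plus an octave.)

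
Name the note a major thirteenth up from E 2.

C sharp 4

Six letters up from E (plus an octave) reaches C.
A major thirteenth spans 21 semitones, so from E2 the target pitch is C#4.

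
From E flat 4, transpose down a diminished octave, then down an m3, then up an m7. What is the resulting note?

Down a diminished octave from Eb4: E3 (11 semitones down).
E3 down a minor third → C#3 (3 semitones).
C#3 up a minor seventh → B3 (10 semitones).

B 3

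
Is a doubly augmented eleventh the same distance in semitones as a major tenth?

No

A doubly augmented eleventh spans 19 semitones; a major tenth spans 16 semitones. They differ by 3.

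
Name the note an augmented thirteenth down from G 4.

B-double-flat 2

Counting six letter names plus an octave down from G lands on B.
Moving 22 semitones down from G4 (the size of an augmented thirteenth) reaches Bbb2.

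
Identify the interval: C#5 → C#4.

Descending from C#5 to C#4 is the same interval as ascending C#4 to C#5.
C to C is the same letter name, plus an octave: an octave.
Counting semitones, C#4→C#5 is 12, which is the perfect octave.

perfect 8th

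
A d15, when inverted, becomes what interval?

A1

First reduce the compound diminished fifteenth to its simple form, a diminished octave.
The rule of nine gives the new number: 9 − 8 = 1, so an octave becomes a unison.
And diminished becomes augmented under inversion, so we get an augmented unison.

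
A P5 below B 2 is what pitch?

E 2

Five letter names down from B: E.
A perfect fifth is 7 semitones; 7 semitones down from B2 gives E2.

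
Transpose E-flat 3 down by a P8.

E-flat 2

An octave keeps the letter name E, an octave down from E.
A perfect octave spans 12 semitones, so from Eb3 the target pitch is Eb2.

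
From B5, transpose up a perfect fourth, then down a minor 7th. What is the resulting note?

Up a perfect fourth from B5: E6 (5 semitones up).
Down a minor seventh from E6: F#5 (10 semitones down).

F#5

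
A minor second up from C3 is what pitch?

Db3

The second takes the letter from C up to D.
A minor second spans 1 semitone, so from C3 the target pitch is Db3.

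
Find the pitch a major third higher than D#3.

The third takes the letter from D up to F.
A major third spans 4 semitones, so from D#3 the target pitch is F##3.

F##3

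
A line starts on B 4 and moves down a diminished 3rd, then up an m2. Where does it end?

A sharp 4

Down a diminished third from B4: G##4 (2 semitones down).
G##4 up a minor second → A#4 (1 semitone).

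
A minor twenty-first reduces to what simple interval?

m7

Subtracting seven from the interval number removes an octave: 21 − 14 = 7.
So a minor twenty-first is 2 octaves plus a minor seventh. The quality is unchanged.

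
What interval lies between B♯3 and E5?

B to E spans four letter names (B-C-D-E), plus an octave, so the interval is some kind of eleventh.
The perfect eleventh is 17 semitones; here we have 16, one semitone narrower: diminished.
(Equivalently, a compound diminished fourth: a diminished fourth plus an octave.)

diminished eleventh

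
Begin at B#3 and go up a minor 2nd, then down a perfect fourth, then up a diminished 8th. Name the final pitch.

B#3 up a minor second → C#4 (1 semitone).
Down a perfect fourth from C#4: G#3 (5 semitones down).
G#3 up a diminished octave → G4 (11 semitones).

G4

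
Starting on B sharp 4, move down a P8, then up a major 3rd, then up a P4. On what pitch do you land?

A perfect octave down from B#4 is B#3.
Up a major third from B#3: D##4 (4 semitones up).
A perfect fourth up from D##4 is G##4.

G double-sharp 4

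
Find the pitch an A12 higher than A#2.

Counting five letter names plus an octave up from A lands on E.
An augmented twelfth is 20 semitones; 20 semitones up from A#2 gives E##4.

E##4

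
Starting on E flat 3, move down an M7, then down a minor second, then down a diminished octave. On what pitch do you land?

A major seventh down from Eb3 is Fb2.
Fb2 down a minor second → Eb2 (1 semitone).
Down a diminished octave from Eb2: E1 (11 semitones down).

E 1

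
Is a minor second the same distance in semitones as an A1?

Both span 1 semitone: a minor second and an augmented unison are the same chromatic distance.

Yes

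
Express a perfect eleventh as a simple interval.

Subtracting seven from the interval number removes an octave: 11 − 7 = 4.
Quality carries through unchanged, so the simple form is a perfect fourth.

P4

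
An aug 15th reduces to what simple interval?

augmented octave

Take out an octave (7 from the number): 15 − 7 = 8.
Quality carries through unchanged, so the simple form is an augmented octave.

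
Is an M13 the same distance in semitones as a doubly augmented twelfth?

Yes

Both span 21 semitones: a major thirteenth and a doubly augmented twelfth are the same chromatic distance.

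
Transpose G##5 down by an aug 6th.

Counting six letter names down from G lands on B.
Moving 10 semitones down from G##5 (the size of an augmented sixth) reaches B4.

B4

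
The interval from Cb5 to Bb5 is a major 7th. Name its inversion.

m2

Interval numbers invert to sum to nine: 7 + 2 = 9, so a seventh inverts to a second.
Quality inverts too: major becomes minor. That makes the inversion a minor second.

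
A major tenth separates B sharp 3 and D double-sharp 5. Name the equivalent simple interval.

Take out an octave (7 from the number): 10 − 7 = 3.
So a major tenth is an octave plus a major third. The quality is unchanged.

M3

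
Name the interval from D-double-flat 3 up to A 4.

doubly augmented 12th

D to A spans five letter names (D-E-F-G-A), plus an octave: a twelfth.
The perfect twelfth is 19 semitones; here we have 21, two semitones wider: doubly augmented.
(Equivalently, a compound doubly augmented fifth: a doubly augmented fifth plus an octave.)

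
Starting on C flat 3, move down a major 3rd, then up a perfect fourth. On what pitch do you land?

D double-flat 3

Cb3 down a major third → Abb2 (4 semitones).
Abb2 up a perfect fourth → Dbb3 (5 semitones).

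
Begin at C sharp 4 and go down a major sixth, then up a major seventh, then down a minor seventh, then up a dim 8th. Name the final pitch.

E 4

A major sixth down from C#4 is E3.
A major seventh up from E3 is D#4.
Down a minor seventh from D#4: E#3 (10 semitones down).
E#3 up a diminished octave → E4 (11 semitones).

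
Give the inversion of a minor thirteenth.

First reduce the compound minor thirteenth to its simple form, a minor sixth.
Inverted interval numbers add to nine, so a sixth pairs with a third (6 + 3 = 9).
Quality inverts too: minor becomes major. That makes the inversion a major third.

major 3rd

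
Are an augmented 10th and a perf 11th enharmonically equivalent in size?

An augmented tenth spans 17 semitones, and a perfect eleventh also spans 17 semitones — they're enharmonic.

Yes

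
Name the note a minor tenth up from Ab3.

Counting three letter names plus an octave up from A lands on C.
A minor tenth is 15 semitones; 15 semitones up from Ab3 gives Cb5.

Cb5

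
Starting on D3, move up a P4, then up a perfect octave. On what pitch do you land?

G4

A perfect fourth up from D3 is G3.
A perfect octave up from G3 is G4.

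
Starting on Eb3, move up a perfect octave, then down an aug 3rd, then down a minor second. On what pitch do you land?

Eb3 up a perfect octave → Eb4 (12 semitones).
An augmented third down from Eb4 is Cbb4.
Down a minor second from Cbb4: Bbb3 (1 semitone down).

Bbb3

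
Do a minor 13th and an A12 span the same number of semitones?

A minor thirteenth = 20 semitones = an augmented twelfth; enharmonically equal.

Yes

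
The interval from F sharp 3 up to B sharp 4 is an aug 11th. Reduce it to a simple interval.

Take out an octave (7 from the number): 11 − 7 = 4.
Quality carries through unchanged, so the simple form is an augmented fourth.

augmented 4th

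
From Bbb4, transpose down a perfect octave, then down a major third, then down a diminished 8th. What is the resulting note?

A perfect octave down from Bbb4 is Bbb3.
Down a major third from Bbb3: Gbb3 (4 semitones down).
Down a diminished octave from Gbb3: Gb2 (11 semitones down).

Gb2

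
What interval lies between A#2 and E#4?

A to E spans five letter names (A-B-C-D-E), plus an octave — that makes it a twelfth of some quality.
Counting semitones, A#2→E#4 is 19, which is the perfect twelfth.
(Equivalently, a compound perfect fifth: a perfect fifth plus an octave.)

perfect twelfth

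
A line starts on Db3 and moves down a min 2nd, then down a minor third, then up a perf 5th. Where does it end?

E3

Down a minor second from Db3: C3 (1 semitone down).
A minor third down from C3 is A2.
A perfect fifth up from A2 is E3.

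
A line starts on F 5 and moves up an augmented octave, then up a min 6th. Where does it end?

D 7

Up an augmented octave from F5: F#6 (13 semitones up).
F#6 up a minor sixth → D7 (8 semitones).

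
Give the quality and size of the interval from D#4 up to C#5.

D to C spans seven letter names (D-E-F-G-A-B-C), so the interval is some kind of seventh.
D#4 to C#5 is 10 semitones, a half step short of the major seventh (11), so this is minor.

minor seventh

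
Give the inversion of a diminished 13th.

First reduce the compound diminished thirteenth to its simple form, a diminished sixth.
The rule of nine gives the new number: 9 − 6 = 3, so a sixth becomes a third.
And diminished becomes augmented under inversion, so we get an augmented third.

augmented 3rd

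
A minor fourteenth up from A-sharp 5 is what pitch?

G-sharp 7

Seven letters up from A (plus an octave) reaches G.
Moving 22 semitones up from A#5 (the size of a minor fourteenth) reaches G#7.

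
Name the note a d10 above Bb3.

The tenth's letter: B up three letter names plus an octave → D.
Moving 14 semitones up from Bb3 (the size of a diminished tenth) reaches Dbb5.

Dbb5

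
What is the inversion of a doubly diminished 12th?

First reduce the compound doubly diminished twelfth to its simple form, a doubly diminished fifth.
Interval numbers invert to sum to nine: 5 + 4 = 9, so a fifth inverts to a fourth.
And doubly diminished becomes doubly augmented under inversion, so we get a doubly augmented fourth.

doubly augmented 4th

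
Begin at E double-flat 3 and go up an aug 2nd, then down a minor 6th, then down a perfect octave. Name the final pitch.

Ebb3 up an augmented second → F3 (3 semitones).
F3 down a minor sixth → A2 (8 semitones).
A perfect octave down from A2 is A1.

A 1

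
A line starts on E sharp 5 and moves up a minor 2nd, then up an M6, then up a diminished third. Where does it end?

F 6

A minor second up from E#5 is F#5.
Up a major sixth from F#5: D#6 (9 semitones up).
A diminished third up from D#6 is F6.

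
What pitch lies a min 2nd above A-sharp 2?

B 2

Counting two letter names up from A lands on B.
Moving 1 semitone up from A#2 (the size of a minor second) reaches B2.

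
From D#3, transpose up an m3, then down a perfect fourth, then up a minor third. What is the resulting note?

E3

Up a minor third from D#3: F#3 (3 semitones up).
A perfect fourth down from F#3 is C#3.
Up a minor third from C#3: E3 (3 semitones up).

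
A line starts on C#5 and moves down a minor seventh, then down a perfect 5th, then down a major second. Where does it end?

Down a minor seventh from C#5: D#4 (10 semitones down).
Down a perfect fifth from D#4: G#3 (7 semitones down).
A major second down from G#3 is F#3.

F#3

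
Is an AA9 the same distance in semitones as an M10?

Yes

Both span 16 semitones: a doubly augmented ninth and a major tenth are the same chromatic distance.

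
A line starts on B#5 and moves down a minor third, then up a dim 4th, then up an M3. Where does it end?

E#6

A minor third down from B#5 is G##5.
Up a diminished fourth from G##5: C#6 (4 semitones up).
A major third up from C#6 is E#6.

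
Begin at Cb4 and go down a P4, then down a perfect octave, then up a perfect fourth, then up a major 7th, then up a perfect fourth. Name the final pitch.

Down a perfect fourth from Cb4: Gb3 (5 semitones down).
Down a perfect octave from Gb3: Gb2 (12 semitones down).
Gb2 up a perfect fourth → Cb3 (5 semitones).
A major seventh up from Cb3 is Bb3.
Bb3 up a perfect fourth → Eb4 (5 semitones).

Eb4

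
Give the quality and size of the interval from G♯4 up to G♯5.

perfect 8th

G to G is the same letter name, plus an octave — that makes it an octave of some quality.
Counting semitones, G#4→G#5 is 12, which is the perfect octave.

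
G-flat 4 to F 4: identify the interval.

minor second

Descending from Gb4 to F4 is the same interval as ascending F4 to Gb4.
F to G spans two letter names (F-G): a second.
F4 to Gb4 is 1 semitone, a half step short of the major second (2), so this is minor.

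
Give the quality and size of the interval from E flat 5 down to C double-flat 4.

Descending from Eb5 to Cbb4 is the same interval as ascending Cbb4 to Eb5.
C to E spans three letter names (C-D-E), plus an octave: a tenth.
Cbb4 to Eb5 spans 17 semitones — one semitone wider than the major tenth (16) — giving an augmented tenth.
(Equivalently, a compound augmented third: an augmented third plus an octave.)

augmented tenth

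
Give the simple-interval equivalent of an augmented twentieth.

Subtracting seven from the interval number removes an octave: 20 − 14 = 6.
That makes an augmented twentieth a compound augmented sixth — 2 octaves plus an augmented sixth.

A6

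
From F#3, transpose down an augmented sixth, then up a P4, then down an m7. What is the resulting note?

Eb2

F#3 down an augmented sixth → Ab2 (10 semitones).
Up a perfect fourth from Ab2: Db3 (5 semitones up).
Db3 down a minor seventh → Eb2 (10 semitones).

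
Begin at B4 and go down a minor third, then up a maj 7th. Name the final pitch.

A minor third down from B4 is G#4.
A major seventh up from G#4 is F##5.

F##5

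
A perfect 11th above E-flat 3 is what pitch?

Counting four letter names plus an octave up from E lands on A.
A perfect eleventh spans 17 semitones, so from Eb3 the target pitch is Ab4.

A-flat 4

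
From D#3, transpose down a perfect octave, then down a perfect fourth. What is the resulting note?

A perfect octave down from D#3 is D#2.
Down a perfect fourth from D#2: A#1 (5 semitones down).

A#1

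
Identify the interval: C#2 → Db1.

Descending from C#2 to Db1 is the same interval as ascending Db1 to C#2.
D to C spans seven letter names (D-E-F-G-A-B-C): a seventh.
Db1 to C#2 spans 12 semitones — one semitone wider than the major seventh (11) — giving an augmented seventh.

augmented 7th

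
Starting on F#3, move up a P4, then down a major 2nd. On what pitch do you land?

F#3 up a perfect fourth → B3 (5 semitones).
B3 down a major second → A3 (2 semitones).

A3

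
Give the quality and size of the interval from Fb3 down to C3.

Descending from Fb3 to C3 is the same interval as ascending C3 to Fb3.
C to F spans four letter names (C-D-E-F) — that makes it a fourth of some quality.
A perfect fourth would be 5 semitones; C3 to Fb3 is 4, one semitone narrower, so the interval is diminished.

d4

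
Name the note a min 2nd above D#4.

Two letter names up from D: E.
Moving 1 semitone up from D#4 (the size of a minor second) reaches E4.

E4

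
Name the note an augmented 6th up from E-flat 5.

Six letter names up from E: C.
An augmented sixth is 10 semitones; 10 semitones up from Eb5 gives C#6.

C-sharp 6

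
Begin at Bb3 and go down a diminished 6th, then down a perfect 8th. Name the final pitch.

D#2

Down a diminished sixth from Bb3: D#3 (7 semitones down).
D#3 down a perfect octave → D#2 (12 semitones).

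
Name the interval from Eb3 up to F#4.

augmented ninth

E to F spans two letter names (E-F), plus an octave: a ninth.
A major ninth would be 14 semitones; Eb3 to F#4 is 15, one semitone wider, so the interval is augmented.
(Equivalently, a compound augmented second: an augmented second plus an octave.)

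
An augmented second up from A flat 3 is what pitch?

B 3

Counting two letter names up from A lands on B.
Moving 3 semitones up from Ab3 (the size of an augmented second) reaches B3.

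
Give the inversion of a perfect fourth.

Inverted interval numbers add to nine, so a fourth pairs with a fifth (4 + 5 = 9).
Quality inverts too: perfect stays perfect. That makes the inversion a perfect fifth.

P5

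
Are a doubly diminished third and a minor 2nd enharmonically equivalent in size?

Yes

Both span 1 semitone: a doubly diminished third and a minor second are the same chromatic distance.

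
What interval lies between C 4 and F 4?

perfect fourth

C to F spans four letter names (C-D-E-F), so the interval is some kind of fourth.
C4 to F4 is 5 semitones, matching the perfect fourth exactly, so the quality is perfect.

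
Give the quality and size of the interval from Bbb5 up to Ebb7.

P11

B to E spans four letter names (B-C-D-E), plus an octave: an eleventh.
Counting semitones, Bbb5→Ebb7 is 17, which is the perfect eleventh.
(Equivalently, a compound perfect fourth: a perfect fourth plus an octave.)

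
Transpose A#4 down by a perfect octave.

An octave keeps the letter name A, an octave down from A.
A perfect octave is 12 semitones; 12 semitones down from A#4 gives A#3.

A#3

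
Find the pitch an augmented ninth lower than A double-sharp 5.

Counting two letter names plus an octave down from A lands on G.
An augmented ninth spans 15 semitones, so from A##5 the target pitch is G#4.

G sharp 4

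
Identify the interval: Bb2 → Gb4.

B to G spans six letter names (B-C-D-E-F-G), plus an octave: a thirteenth.
A major thirteenth would be 21 semitones, but Bb2 to Gb4 is 20 — one semitone narrower, making it a minor thirteenth.
(Equivalently, a compound minor sixth: a minor sixth plus an octave.)

minor thirteenth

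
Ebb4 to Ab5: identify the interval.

E to A spans four letter names (E-F-G-A), plus an octave, so the interval is some kind of eleventh.
Ebb4 to Ab5 spans 18 semitones — one semitone wider than the perfect eleventh (17) — giving an augmented eleventh.
(Equivalently, a compound augmented fourth: an augmented fourth plus an octave.)

A11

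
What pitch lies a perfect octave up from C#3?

C#4

An octave keeps the letter name C, an octave up from C.
Moving 12 semitones up from C#3 (the size of a perfect octave) reaches C#4.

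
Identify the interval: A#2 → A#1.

Descending from A#2 to A#1 is the same interval as ascending A#1 to A#2.
A to A is the same letter name, plus an octave — that makes it an octave of some quality.
A#1 to A#2 is 12 semitones, matching the perfect octave exactly, so the quality is perfect.

perfect octave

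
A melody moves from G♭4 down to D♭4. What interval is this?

Descending from Gb4 to Db4 is the same interval as ascending Db4 to Gb4.
D to G spans four letter names (D-E-F-G): a fourth.
Counting semitones, Db4→Gb4 is 5, which is the perfect fourth.

P4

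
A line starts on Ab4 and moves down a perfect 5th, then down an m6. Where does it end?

F3

A perfect fifth down from Ab4 is Db4.
Db4 down a minor sixth → F3 (8 semitones).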